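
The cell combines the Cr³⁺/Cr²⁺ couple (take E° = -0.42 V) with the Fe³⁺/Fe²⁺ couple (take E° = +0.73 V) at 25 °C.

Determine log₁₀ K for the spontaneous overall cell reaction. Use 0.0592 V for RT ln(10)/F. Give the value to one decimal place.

Cathode: Fe³⁺/Fe²⁺; anode: Cr³⁺/Cr²⁺. E°cell = +1.15 V, n = 1.
log K = nE°cell / 0.0592 = (1)(+1.15) / 0.0592 = 19.4.

19.4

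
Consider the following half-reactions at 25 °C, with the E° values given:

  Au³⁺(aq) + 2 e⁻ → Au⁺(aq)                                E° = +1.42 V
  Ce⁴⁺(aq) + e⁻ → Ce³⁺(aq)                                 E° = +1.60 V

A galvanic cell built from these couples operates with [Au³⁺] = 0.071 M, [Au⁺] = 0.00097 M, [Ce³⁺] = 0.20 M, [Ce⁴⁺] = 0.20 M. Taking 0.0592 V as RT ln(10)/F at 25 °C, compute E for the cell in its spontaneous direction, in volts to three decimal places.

Ce⁴⁺/Ce³⁺ is the cathode (higher E°), Au³⁺/Au⁺ the anode: E°cell = +1.60 − (+1.42) = +0.18 V, n = 2.
Overall: 2 Ce⁴⁺(aq) + Au⁺(aq) → 2 Ce³⁺(aq) + Au³⁺(aq)
Q = [Ce³⁺]^2·[Au³⁺] / ([Ce⁴⁺]^2·[Au⁺]); log Q = 1.864.
E = E° − (0.0592/n) log Q = +0.18 − (0.0592/2)(1.864) = +0.125 V.

+0.125 V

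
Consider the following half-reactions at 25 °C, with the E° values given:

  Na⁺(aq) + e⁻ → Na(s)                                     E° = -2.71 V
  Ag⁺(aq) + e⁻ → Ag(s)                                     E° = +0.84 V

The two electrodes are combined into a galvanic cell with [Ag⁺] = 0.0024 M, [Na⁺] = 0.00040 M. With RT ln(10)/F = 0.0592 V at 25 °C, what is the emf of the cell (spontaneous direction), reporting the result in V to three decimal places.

Ag⁺/Ag is the cathode (higher E°), Na⁺/Na the anode: E°cell = +0.84 − (-2.71) = +3.55 V, n = 1.
Overall: Ag⁺(aq) + Na(s) → Ag(s) + Na⁺(aq)
Q = [Na⁺] / ([Ag⁺]); log Q = -0.778.
E = E° − (0.0592/n) log Q = +3.55 − (0.0592/1)(-0.778) = +3.596 V.

+3.596 V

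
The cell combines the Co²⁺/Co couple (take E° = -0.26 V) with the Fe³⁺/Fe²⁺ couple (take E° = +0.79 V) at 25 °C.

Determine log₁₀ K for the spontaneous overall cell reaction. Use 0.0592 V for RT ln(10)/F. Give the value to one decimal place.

Cathode: Fe³⁺/Fe²⁺; anode: Co²⁺/Co. E°cell = +1.05 V, n = 2.
log K = nE°cell / 0.0592 = (2)(+1.05) / 0.0592 = 35.5.

35.5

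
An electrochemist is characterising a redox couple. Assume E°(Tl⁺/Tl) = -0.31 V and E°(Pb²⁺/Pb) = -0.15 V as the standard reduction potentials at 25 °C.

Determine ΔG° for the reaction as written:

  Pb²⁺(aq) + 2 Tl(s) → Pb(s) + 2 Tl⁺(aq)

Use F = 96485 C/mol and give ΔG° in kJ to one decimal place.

-30.9 kJ

As written, Pb²⁺/Pb is reduced (cathode) and Tl⁺/Tl is oxidised (anode), so E°cell = (-0.15) − (-0.31) = +0.16 V.
Balancing electrons gives n = 2.
ΔG° = −nFE° = −(2)(96485)(+0.16) = -30,875 J = -30.9 kJ.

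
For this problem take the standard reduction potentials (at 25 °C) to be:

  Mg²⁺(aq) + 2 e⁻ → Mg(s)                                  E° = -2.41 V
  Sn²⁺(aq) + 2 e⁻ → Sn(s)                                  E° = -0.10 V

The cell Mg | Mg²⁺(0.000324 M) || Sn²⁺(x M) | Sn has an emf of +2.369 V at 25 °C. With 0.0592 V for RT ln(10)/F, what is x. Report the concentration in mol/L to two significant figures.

Sn²⁺/Sn is the cathode, Mg²⁺/Mg the anode: E°cell = +2.31 V, n = 2.
Overall reaction: Sn²⁺(aq) + Mg(s) → Sn(s) + Mg²⁺(aq); Q = [Mg²⁺]^1/[Sn²⁺]^1.
From E = E° − (0.0592/n) log Q: log Q = (E° − E)·n/0.0592 = (+2.31 − (+2.369))·2/0.0592 = -1.9932.
So 1·log[Sn²⁺] = 1·log(0.000324) − log Q = -3.4895 − (-1.9932) = -1.4963; [Sn²⁺] = 10^(-1.4963) ≈ 0.032 M.

0.032 M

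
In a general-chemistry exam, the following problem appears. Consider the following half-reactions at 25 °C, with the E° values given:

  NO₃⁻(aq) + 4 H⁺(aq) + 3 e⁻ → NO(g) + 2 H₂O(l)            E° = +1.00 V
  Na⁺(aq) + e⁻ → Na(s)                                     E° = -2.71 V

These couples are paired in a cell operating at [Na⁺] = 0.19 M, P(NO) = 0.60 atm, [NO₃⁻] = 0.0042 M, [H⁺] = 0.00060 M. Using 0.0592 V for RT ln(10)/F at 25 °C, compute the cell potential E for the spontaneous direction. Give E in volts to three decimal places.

NO₃⁻/NO is the cathode (higher E°), Na⁺/Na the anode: E°cell = +1.00 − (-2.71) = +3.71 V, n = 3.
Overall: NO₃⁻(aq) + 4 H⁺(aq) + 3 Na(s) → NO(g) + 2 H₂O(l) + 3 Na⁺(aq)
Q = P(NO)·[Na⁺]^3 / ([NO₃⁻]·[H⁺]^4); log Q = 12.879.
E = E° − (0.0592/n) log Q = +3.71 − (0.0592/3)(12.879) = +3.456 V.

+3.456 V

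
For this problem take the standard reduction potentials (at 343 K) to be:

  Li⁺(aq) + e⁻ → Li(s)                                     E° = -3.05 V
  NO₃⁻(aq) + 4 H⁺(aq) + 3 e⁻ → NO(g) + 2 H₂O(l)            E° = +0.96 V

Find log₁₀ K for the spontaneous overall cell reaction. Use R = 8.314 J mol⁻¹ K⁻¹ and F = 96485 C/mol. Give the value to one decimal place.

176.8

Cathode: NO₃⁻/NO; anode: Li⁺/Li. E°cell = (+0.96) − (-3.05) = +4.01 V, with n = 3.
ΔG° = −nFE° = −RT ln K, so ln K = nFE°/(RT) = (3)(96485)(+4.01) / ((8.314)(343)) = 407.025.
log₁₀ K = 407.025 / ln 10 = 176.8.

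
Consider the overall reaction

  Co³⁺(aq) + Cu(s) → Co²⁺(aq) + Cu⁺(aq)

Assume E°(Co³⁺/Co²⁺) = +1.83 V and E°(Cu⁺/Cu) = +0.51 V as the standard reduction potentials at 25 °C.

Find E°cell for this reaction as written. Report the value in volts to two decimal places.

+1.32 V

The Co³⁺/Co²⁺ couple has the higher reduction potential, so it is the cathode; Cu⁺/Cu is oxidised at the anode.
E°cell = E°(cathode) − E°(anode) = (+1.83) − (+0.51) = +1.32 V.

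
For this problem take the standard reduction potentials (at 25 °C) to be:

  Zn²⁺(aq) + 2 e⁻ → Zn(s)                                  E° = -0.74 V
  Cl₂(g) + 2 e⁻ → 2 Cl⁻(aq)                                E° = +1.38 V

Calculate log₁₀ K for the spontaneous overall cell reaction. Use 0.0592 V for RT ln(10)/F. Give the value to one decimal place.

Cathode: Cl₂/Cl⁻; anode: Zn²⁺/Zn. E°cell = +2.12 V, n = 2.
log K = nE°cell / 0.0592 = (2)(+2.12) / 0.0592 = 71.6.

71.6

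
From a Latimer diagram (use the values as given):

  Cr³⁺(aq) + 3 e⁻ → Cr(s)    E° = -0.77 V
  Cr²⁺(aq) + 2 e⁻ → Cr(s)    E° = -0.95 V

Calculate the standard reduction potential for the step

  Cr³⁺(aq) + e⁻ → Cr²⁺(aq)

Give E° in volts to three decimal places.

Sequential free energies add, so n₃E°₃ = n₁E°₁ + n₂E°₂.
With n₃ = 3, and the known step contributing 2×(-0.95) V, the unknown satisfies 1·E° = 3×(-0.77) − 2×(-0.95) = -0.410.
E° = -0.410 / 1 = -0.410 V.

-0.410 V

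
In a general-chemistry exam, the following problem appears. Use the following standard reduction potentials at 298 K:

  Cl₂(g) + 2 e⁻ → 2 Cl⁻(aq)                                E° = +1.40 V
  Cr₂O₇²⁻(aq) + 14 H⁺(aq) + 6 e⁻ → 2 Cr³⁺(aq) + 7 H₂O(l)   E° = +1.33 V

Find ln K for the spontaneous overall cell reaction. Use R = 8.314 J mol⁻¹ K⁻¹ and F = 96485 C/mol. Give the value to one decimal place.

Cathode: Cl₂/Cl⁻; anode: Cr₂O₇²⁻/Cr³⁺. E°cell = (+1.40) − (+1.33) = +0.07 V, with n = 6.
ΔG° = −nFE° = −RT ln K, so ln K = nFE°/(RT) = (6)(96485)(+0.07) / ((8.314)(298)) = 16.356.

16.4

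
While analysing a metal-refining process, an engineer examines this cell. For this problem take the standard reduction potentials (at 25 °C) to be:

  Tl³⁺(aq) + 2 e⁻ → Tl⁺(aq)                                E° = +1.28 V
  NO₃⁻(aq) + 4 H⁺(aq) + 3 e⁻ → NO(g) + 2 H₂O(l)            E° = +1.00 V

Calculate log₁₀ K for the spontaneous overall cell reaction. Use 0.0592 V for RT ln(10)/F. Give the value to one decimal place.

Cathode: Tl³⁺/Tl⁺; anode: NO₃⁻/NO. E°cell = +0.28 V, n = 6.
log K = nE°cell / 0.0592 = (6)(+0.28) / 0.0592 = 28.4.

28.4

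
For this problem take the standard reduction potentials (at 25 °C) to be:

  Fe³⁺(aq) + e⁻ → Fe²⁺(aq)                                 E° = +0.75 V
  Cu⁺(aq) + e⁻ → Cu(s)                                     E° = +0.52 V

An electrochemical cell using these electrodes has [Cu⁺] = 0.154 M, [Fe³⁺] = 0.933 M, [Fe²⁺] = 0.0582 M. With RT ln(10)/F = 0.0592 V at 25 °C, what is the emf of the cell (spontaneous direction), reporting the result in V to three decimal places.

Fe³⁺/Fe²⁺ is the cathode (higher E°), Cu⁺/Cu the anode: E°cell = +0.75 − (+0.52) = +0.23 V, n = 1.
Overall: Fe³⁺(aq) + Cu(s) → Fe²⁺(aq) + Cu⁺(aq)
Q = [Fe²⁺]·[Cu⁺] / ([Fe³⁺]); log Q = -2.017.
E = E° − (0.0592/n) log Q = +0.23 − (0.0592/1)(-2.017) = +0.349 V.

+0.349 V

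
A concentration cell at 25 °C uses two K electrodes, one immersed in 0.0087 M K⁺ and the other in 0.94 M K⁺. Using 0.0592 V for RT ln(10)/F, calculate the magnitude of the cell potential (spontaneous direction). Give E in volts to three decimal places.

+0.120 V

For a concentration cell E°cell = 0. The 0.94 M side is the cathode (reduction is favoured where [K⁺] is higher).
With n = 1, E = −(0.0592/1) log([K⁺]ₐₙ/[K⁺]꜀ₐₜ) = −(0.0592/1) log(0.0087/0.94) = −(0.0592/1)(-2.034) = +0.120 V.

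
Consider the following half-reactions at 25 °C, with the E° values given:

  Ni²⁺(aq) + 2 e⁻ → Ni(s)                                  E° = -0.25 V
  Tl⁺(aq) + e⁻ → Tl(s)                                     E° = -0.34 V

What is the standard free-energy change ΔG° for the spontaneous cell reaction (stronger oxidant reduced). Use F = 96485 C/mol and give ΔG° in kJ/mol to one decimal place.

-17.4 kJ/mol

Ni²⁺/Ni (E° = -0.25 V) is the cathode; Tl⁺/Tl (E° = -0.34 V) is the anode, so E°cell = +0.09 V.
Balancing electrons gives n = 2 (lcm of 2 and 1).
ΔG° = −nFE° = −(2)(96485)(+0.09) = -17,367 J = -17.4 kJ/mol.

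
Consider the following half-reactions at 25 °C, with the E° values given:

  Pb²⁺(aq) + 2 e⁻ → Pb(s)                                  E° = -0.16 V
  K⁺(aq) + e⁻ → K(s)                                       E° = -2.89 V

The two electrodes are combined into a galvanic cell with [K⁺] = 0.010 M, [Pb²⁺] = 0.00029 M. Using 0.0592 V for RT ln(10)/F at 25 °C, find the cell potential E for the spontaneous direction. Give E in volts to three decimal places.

+2.744 V

Pb²⁺/Pb is the cathode (higher E°), K⁺/K the anode: E°cell = -0.16 − (-2.89) = +2.73 V, n = 2.
Overall: Pb²⁺(aq) + 2 K(s) → Pb(s) + 2 K⁺(aq)
Q = [K⁺]^2 / ([Pb²⁺]); log Q = -0.462.
E = E° − (0.0592/n) log Q = +2.73 − (0.0592/2)(-0.462) = +2.744 V.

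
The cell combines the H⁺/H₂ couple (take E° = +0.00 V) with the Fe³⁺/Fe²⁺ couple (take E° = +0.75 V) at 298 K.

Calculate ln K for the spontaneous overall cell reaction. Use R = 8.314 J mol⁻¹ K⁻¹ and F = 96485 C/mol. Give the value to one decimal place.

58.4

Cathode: Fe³⁺/Fe²⁺; anode: H⁺/H₂. E°cell = (+0.75) − (+0.00) = +0.75 V, with n = 2.
ΔG° = −nFE° = −RT ln K, so ln K = nFE°/(RT) = (2)(96485)(+0.75) / ((8.314)(298)) = 58.415.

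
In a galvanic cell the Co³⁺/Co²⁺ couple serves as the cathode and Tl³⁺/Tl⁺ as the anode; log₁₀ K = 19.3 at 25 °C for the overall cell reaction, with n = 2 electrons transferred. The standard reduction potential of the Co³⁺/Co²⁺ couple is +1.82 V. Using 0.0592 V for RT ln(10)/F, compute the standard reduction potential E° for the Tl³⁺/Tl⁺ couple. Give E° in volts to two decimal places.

+1.25 V

E°cell = (0.0592/n)·log K = (0.0592/2)(19.3) = +0.571 V.
Since Co³⁺/Co²⁺ is the cathode and Tl³⁺/Tl⁺ the anode, E°cell = E°(Co³⁺/Co²⁺) − E°(Tl³⁺/Tl⁺).
So E°(Tl³⁺/Tl⁺) = E°(Co³⁺/Co²⁺) − E°cell = (+1.82) − (+0.571) = +1.25 V.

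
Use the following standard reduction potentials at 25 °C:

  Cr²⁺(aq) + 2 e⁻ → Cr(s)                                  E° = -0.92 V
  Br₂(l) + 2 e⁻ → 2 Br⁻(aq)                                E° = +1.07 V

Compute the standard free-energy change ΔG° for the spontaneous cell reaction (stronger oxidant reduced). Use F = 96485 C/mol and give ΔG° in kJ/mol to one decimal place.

-384.0 kJ/mol

Br₂/Br⁻ (E° = +1.07 V) is the cathode; Cr²⁺/Cr (E° = -0.92 V) is the anode, so E°cell = +1.99 V.
Balancing electrons gives n = 2 (lcm of 2 and 2).
ΔG° = −nFE° = −(2)(96485)(+1.99) = -384,010 J = -384.0 kJ/mol.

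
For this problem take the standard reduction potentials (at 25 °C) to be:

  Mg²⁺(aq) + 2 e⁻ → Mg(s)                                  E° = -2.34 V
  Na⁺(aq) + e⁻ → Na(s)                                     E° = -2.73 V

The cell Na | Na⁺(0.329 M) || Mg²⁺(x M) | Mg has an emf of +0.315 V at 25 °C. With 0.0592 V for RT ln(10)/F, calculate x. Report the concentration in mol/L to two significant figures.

0.00032 M

Mg²⁺/Mg is the cathode, Na⁺/Na the anode: E°cell = +0.39 V, n = 2.
Overall reaction: Mg²⁺(aq) + 2 Na(s) → Mg(s) + 2 Na⁺(aq); Q = [Na⁺]^2/[Mg²⁺]^1.
From E = E° − (0.0592/n) log Q: log Q = (E° − E)·n/0.0592 = (+0.39 − (+0.315))·2/0.0592 = 2.5338.
So 1·log[Mg²⁺] = 2·log(0.329) − log Q = -0.9656 − (2.5338) = -3.4994; [Mg²⁺] = 10^(-3.4994) ≈ 0.00032 M.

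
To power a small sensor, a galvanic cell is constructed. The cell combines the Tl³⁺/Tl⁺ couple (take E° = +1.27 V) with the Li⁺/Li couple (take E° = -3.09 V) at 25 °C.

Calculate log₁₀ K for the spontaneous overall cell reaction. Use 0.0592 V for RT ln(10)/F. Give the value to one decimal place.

147.3

Cathode: Tl³⁺/Tl⁺; anode: Li⁺/Li. E°cell = +4.36 V, n = 2.
log K = nE°cell / 0.0592 = (2)(+4.36) / 0.0592 = 147.3.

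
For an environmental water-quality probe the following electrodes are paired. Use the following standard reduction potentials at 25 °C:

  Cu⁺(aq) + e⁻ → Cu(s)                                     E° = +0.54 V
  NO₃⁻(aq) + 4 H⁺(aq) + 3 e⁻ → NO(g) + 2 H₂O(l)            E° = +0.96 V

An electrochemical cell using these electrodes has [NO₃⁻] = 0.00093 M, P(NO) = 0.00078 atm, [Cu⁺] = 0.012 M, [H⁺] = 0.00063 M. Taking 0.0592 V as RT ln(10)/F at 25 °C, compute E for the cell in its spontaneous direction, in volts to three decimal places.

NO₃⁻/NO is the cathode (higher E°), Cu⁺/Cu the anode: E°cell = +0.96 − (+0.54) = +0.42 V, n = 3.
Overall: NO₃⁻(aq) + 4 H⁺(aq) + 3 Cu(s) → NO(g) + 2 H₂O(l) + 3 Cu⁺(aq)
Q = P(NO)·[Cu⁺]^3 / ([NO₃⁻]·[H⁺]^4); log Q = 6.964.
E = E° − (0.0592/n) log Q = +0.42 − (0.0592/3)(6.964) = +0.283 V.

+0.283 V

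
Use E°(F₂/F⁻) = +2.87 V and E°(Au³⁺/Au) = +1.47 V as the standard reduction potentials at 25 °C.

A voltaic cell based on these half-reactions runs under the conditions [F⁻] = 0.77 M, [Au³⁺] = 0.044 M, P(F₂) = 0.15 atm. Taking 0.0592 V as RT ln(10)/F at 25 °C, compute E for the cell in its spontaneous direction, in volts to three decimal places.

+1.409 V

F₂/F⁻ is the cathode (higher E°), Au³⁺/Au the anode: E°cell = +2.87 − (+1.47) = +1.40 V, n = 6.
Overall: 3 F₂(g) + 2 Au(s) → 6 F⁻(aq) + 2 Au³⁺(aq)
Q = [F⁻]^6·[Au³⁺]^2 / (P(F₂)^3); log Q = -0.922.
E = E° − (0.0592/n) log Q = +1.40 − (0.0592/6)(-0.922) = +1.409 V.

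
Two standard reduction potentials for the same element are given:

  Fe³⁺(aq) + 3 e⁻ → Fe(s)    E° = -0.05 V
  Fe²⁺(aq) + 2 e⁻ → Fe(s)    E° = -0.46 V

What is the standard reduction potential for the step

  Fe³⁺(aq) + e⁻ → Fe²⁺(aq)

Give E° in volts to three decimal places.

Sequential free energies add, so n₃E°₃ = n₁E°₁ + n₂E°₂.
With n₃ = 3, and the known step contributing 2×(-0.46) V, the unknown satisfies 1·E° = 3×(-0.05) − 2×(-0.46) = +0.770.
E° = +0.770 / 1 = +0.770 V.

+0.770 V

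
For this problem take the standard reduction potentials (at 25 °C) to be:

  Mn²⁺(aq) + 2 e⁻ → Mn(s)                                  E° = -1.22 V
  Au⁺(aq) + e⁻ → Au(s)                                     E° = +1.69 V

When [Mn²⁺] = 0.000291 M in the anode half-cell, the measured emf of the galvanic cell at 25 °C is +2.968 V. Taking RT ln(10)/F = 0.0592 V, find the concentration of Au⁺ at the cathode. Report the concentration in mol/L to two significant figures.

0.16 M

Au⁺/Au is the cathode, Mn²⁺/Mn the anode: E°cell = +2.91 V, n = 2.
Overall reaction: 2 Au⁺(aq) + Mn(s) → 2 Au(s) + Mn²⁺(aq); Q = [Mn²⁺]^1/[Au⁺]^2.
From E = E° − (0.0592/n) log Q: log Q = (E° − E)·n/0.0592 = (+2.91 − (+2.968))·2/0.0592 = -1.9595.
So 2·log[Au⁺] = 1·log(0.000291) − log Q = -3.5361 − (-1.9595) = -1.5766; log[Au⁺] = -1.5766 / 2 = -0.7883; [Au⁺] = 10^(-0.7883) ≈ 0.16 M.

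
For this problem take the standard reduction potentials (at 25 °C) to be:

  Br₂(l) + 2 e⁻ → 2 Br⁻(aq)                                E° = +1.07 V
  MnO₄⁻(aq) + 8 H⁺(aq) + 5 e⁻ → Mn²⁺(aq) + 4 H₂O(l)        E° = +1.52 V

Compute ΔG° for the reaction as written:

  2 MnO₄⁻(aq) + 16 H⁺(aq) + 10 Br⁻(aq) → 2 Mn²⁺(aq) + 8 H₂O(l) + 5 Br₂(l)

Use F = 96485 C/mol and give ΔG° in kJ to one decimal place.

As written, MnO₄⁻/Mn²⁺ is reduced (cathode) and Br₂/Br⁻ is oxidised (anode), so E°cell = (+1.52) − (+1.07) = +0.45 V.
Balancing electrons gives n = 10.
ΔG° = −nFE° = −(10)(96485)(+0.45) = -434,182 J = -434.2 kJ.

-434.2 kJ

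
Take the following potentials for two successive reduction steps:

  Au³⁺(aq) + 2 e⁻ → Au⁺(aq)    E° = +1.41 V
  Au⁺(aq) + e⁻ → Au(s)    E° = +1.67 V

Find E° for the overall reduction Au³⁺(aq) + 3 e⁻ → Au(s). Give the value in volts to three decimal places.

+1.497 V

Adding the free-energy changes (−nFE°) of the two steps gives −n₃FE°₃ = −n₁FE°₁ − n₂FE°₂.
E°₃ = (2×+1.41 + 1×+1.67) / 3 = (+4.490) / 3 = +1.497 V.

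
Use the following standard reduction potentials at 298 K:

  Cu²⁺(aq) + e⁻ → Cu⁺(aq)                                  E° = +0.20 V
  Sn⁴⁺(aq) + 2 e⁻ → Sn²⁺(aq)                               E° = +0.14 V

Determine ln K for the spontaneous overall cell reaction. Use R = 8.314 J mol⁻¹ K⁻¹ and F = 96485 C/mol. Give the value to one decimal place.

Cathode: Cu²⁺/Cu⁺; anode: Sn⁴⁺/Sn²⁺. E°cell = (+0.20) − (+0.14) = +0.06 V, with n = 2.
ΔG° = −nFE° = −RT ln K, so ln K = nFE°/(RT) = (2)(96485)(+0.06) / ((8.314)(298)) = 4.673.

4.7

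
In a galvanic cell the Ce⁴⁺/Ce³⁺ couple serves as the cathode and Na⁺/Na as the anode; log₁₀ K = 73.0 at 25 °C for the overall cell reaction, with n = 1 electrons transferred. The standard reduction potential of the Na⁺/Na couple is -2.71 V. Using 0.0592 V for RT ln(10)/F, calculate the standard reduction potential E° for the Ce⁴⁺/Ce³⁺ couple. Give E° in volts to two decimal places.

+1.61 V

E°cell = (0.0592/n)·log K = (0.0592/1)(73.0) = +4.322 V.
Since Ce⁴⁺/Ce³⁺ is the cathode and Na⁺/Na the anode, E°cell = E°(Ce⁴⁺/Ce³⁺) − E°(Na⁺/Na).
So E°(Ce⁴⁺/Ce³⁺) = E°cell + E°(Na⁺/Na) = +4.322 + (-2.71) = +1.61 V.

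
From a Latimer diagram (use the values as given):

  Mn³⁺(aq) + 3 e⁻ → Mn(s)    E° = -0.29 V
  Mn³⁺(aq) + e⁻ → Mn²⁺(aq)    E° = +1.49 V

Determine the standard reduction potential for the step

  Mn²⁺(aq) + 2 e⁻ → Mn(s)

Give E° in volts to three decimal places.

Sequential free energies add, so n₃E°₃ = n₁E°₁ + n₂E°₂.
With n₃ = 3, and the known step contributing 1×(+1.49) V, the unknown satisfies 2·E° = 3×(-0.29) − 1×(+1.49) = -2.360.
E° = -2.360 / 2 = -1.180 V.

-1.180 V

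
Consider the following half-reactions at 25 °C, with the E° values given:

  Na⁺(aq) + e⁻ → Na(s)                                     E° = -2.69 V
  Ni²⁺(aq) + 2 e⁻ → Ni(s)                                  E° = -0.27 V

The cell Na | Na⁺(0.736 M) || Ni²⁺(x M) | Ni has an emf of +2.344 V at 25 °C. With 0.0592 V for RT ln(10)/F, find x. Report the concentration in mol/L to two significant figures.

0.0015 M

Ni²⁺/Ni is the cathode, Na⁺/Na the anode: E°cell = +2.42 V, n = 2.
Overall reaction: Ni²⁺(aq) + 2 Na(s) → Ni(s) + 2 Na⁺(aq); Q = [Na⁺]^2/[Ni²⁺]^1.
From E = E° − (0.0592/n) log Q: log Q = (E° − E)·n/0.0592 = (+2.42 − (+2.344))·2/0.0592 = 2.5676.
So 1·log[Ni²⁺] = 2·log(0.736) − log Q = -0.2662 − (2.5676) = -2.8338; [Ni²⁺] = 10^(-2.8338) ≈ 0.0015 M.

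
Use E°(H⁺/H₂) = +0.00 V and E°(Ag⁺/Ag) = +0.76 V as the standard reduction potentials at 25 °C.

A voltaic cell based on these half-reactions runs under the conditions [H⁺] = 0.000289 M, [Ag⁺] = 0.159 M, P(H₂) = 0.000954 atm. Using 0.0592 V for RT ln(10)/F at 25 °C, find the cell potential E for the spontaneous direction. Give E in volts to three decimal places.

Ag⁺/Ag is the cathode (higher E°), H⁺/H₂ the anode: E°cell = +0.76 − (+0.00) = +0.76 V, n = 2.
Overall: 2 Ag⁺(aq) + H₂(g) → 2 Ag(s) + 2 H⁺(aq)
Q = [H⁺]^2 / ([Ag⁺]^2·P(H₂)); log Q = -2.461.
E = E° − (0.0592/n) log Q = +0.76 − (0.0592/2)(-2.461) = +0.833 V.

+0.833 V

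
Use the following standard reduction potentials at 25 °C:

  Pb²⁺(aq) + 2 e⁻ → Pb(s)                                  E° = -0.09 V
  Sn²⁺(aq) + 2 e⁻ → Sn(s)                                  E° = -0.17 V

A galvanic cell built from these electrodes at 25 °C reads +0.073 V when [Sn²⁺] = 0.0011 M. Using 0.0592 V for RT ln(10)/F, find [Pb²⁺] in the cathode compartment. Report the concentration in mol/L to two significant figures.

Pb²⁺/Pb is the cathode, Sn²⁺/Sn the anode: E°cell = +0.08 V, n = 2.
Overall reaction: Pb²⁺(aq) + Sn(s) → Pb(s) + Sn²⁺(aq); Q = [Sn²⁺]^1/[Pb²⁺]^1.
From E = E° − (0.0592/n) log Q: log Q = (E° − E)·n/0.0592 = (+0.08 − (+0.073))·2/0.0592 = 0.2365.
So 1·log[Pb²⁺] = 1·log(0.0011) − log Q = -2.9586 − (0.2365) = -3.1951; [Pb²⁺] = 10^(-3.1951) ≈ 0.00064 M.

0.00064 M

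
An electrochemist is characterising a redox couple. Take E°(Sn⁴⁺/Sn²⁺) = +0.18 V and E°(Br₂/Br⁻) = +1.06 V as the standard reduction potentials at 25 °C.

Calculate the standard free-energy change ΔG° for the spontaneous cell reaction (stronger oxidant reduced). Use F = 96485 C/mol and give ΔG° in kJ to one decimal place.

Br₂/Br⁻ (E° = +1.06 V) is the cathode; Sn⁴⁺/Sn²⁺ (E° = +0.18 V) is the anode, so E°cell = +0.88 V.
Balancing electrons gives n = 2 (lcm of 2 and 2).
ΔG° = −nFE° = −(2)(96485)(+0.88) = -169,814 J = -169.8 kJ.

-169.8 kJ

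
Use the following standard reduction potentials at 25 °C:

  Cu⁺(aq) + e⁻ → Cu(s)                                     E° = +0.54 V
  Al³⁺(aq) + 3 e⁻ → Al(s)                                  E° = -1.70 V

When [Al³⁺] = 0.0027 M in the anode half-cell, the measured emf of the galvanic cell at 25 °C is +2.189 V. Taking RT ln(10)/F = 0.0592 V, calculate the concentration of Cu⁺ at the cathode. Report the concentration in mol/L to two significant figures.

0.019 M

Cu⁺/Cu is the cathode, Al³⁺/Al the anode: E°cell = +2.24 V, n = 3.
Overall reaction: 3 Cu⁺(aq) + Al(s) → 3 Cu(s) + Al³⁺(aq); Q = [Al³⁺]^1/[Cu⁺]^3.
From E = E° − (0.0592/n) log Q: log Q = (E° − E)·n/0.0592 = (+2.24 − (+2.189))·3/0.0592 = 2.5845.
So 3·log[Cu⁺] = 1·log(0.0027) − log Q = -2.5686 − (2.5845) = -5.1531; log[Cu⁺] = -5.1531 / 3 = -1.7177; [Cu⁺] = 10^(-1.7177) ≈ 0.019 M.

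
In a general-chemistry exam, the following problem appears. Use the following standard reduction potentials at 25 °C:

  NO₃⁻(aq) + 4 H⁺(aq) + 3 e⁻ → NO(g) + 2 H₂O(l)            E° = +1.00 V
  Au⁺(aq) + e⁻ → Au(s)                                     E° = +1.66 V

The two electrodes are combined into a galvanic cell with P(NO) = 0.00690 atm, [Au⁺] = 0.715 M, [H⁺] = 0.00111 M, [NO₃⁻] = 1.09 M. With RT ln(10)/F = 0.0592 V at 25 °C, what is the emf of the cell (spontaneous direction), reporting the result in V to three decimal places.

+0.841 V

Au⁺/Au is the cathode (higher E°), NO₃⁻/NO the anode: E°cell = +1.66 − (+1.00) = +0.66 V, n = 3.
Overall: 3 Au⁺(aq) + NO(g) + 2 H₂O(l) → 3 Au(s) + NO₃⁻(aq) + 4 H⁺(aq)
Q = [NO₃⁻]·[H⁺]^4 / ([Au⁺]^3·P(NO)); log Q = -9.183.
E = E° − (0.0592/n) log Q = +0.66 − (0.0592/3)(-9.183) = +0.841 V.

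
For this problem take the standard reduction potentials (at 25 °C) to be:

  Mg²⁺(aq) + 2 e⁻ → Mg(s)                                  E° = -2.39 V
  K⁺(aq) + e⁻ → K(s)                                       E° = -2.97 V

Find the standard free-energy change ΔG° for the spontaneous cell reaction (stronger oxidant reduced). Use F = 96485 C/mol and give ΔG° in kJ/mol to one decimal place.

Mg²⁺/Mg (E° = -2.39 V) is the cathode; K⁺/K (E° = -2.97 V) is the anode, so E°cell = +0.58 V.
Balancing electrons gives n = 2 (lcm of 2 and 1).
ΔG° = −nFE° = −(2)(96485)(+0.58) = -111,923 J = -111.9 kJ/mol.

-111.9 kJ/mol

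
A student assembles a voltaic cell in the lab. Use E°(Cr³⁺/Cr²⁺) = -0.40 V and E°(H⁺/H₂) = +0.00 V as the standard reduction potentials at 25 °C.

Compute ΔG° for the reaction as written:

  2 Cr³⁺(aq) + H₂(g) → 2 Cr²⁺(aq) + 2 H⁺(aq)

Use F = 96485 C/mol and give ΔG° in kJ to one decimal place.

+77.2 kJ

As written, Cr³⁺/Cr²⁺ is reduced (cathode) and H⁺/H₂ is oxidised (anode), so E°cell = (-0.40) − (+0.00) = -0.40 V.
Balancing electrons gives n = 2.
ΔG° = −nFE° = −(2)(96485)(-0.40) = 77,188 J = +77.2 kJ.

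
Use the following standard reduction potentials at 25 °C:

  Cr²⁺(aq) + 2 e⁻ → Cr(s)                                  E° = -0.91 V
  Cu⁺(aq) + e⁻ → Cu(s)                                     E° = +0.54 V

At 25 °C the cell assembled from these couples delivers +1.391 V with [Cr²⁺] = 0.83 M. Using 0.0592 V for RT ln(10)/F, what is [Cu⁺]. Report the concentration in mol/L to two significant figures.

Cu⁺/Cu is the cathode, Cr²⁺/Cr the anode: E°cell = +1.45 V, n = 2.
Overall reaction: 2 Cu⁺(aq) + Cr(s) → 2 Cu(s) + Cr²⁺(aq); Q = [Cr²⁺]^1/[Cu⁺]^2.
From E = E° − (0.0592/n) log Q: log Q = (E° − E)·n/0.0592 = (+1.45 − (+1.391))·2/0.0592 = 1.9932.
So 2·log[Cu⁺] = 1·log(0.83) − log Q = -0.0809 − (1.9932) = -2.0741; log[Cu⁺] = -2.0741 / 2 = -1.0371; [Cu⁺] = 10^(-1.0371) ≈ 0.092 M.

0.092 M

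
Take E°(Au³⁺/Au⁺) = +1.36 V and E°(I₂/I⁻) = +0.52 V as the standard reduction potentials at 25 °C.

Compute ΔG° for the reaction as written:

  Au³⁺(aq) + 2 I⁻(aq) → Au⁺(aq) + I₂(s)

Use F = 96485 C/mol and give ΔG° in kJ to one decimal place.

As written, Au³⁺/Au⁺ is reduced (cathode) and I₂/I⁻ is oxidised (anode), so E°cell = (+1.36) − (+0.52) = +0.84 V.
Balancing electrons gives n = 2.
ΔG° = −nFE° = −(2)(96485)(+0.84) = -162,095 J = -162.1 kJ.

-162.1 kJ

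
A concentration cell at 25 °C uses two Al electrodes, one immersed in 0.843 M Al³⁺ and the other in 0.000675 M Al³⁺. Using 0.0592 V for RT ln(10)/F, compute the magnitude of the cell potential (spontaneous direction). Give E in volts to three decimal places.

For a concentration cell E°cell = 0. The 0.843 M side is the cathode (reduction is favoured where [Al³⁺] is higher).
With n = 3, E = −(0.0592/3) log([Al³⁺]ₐₙ/[Al³⁺]꜀ₐₜ) = −(0.0592/3) log(0.000675/0.843) = −(0.0592/3)(-3.097) = +0.061 V.

+0.061 V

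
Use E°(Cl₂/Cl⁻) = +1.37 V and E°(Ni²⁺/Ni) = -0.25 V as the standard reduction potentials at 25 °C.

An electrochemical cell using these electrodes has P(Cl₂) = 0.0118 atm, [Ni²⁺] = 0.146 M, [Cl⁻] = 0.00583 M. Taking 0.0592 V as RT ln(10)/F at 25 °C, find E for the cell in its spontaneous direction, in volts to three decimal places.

+1.720 V

Cl₂/Cl⁻ is the cathode (higher E°), Ni²⁺/Ni the anode: E°cell = +1.37 − (-0.25) = +1.62 V, n = 2.
Overall: Cl₂(g) + Ni(s) → 2 Cl⁻(aq) + Ni²⁺(aq)
Q = [Cl⁻]^2·[Ni²⁺] / (P(Cl₂)); log Q = -3.376.
E = E° − (0.0592/n) log Q = +1.62 − (0.0592/2)(-3.376) = +1.720 V.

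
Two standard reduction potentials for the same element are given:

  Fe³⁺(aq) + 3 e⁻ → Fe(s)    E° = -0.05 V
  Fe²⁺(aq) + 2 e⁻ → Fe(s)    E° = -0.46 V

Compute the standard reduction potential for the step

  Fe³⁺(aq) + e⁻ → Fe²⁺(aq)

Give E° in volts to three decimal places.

+0.770 V

Sequential free energies add, so n₃E°₃ = n₁E°₁ + n₂E°₂.
With n₃ = 3, and the known step contributing 2×(-0.46) V, the unknown satisfies 1·E° = 3×(-0.05) − 2×(-0.46) = +0.770.
E° = +0.770 / 1 = +0.770 V.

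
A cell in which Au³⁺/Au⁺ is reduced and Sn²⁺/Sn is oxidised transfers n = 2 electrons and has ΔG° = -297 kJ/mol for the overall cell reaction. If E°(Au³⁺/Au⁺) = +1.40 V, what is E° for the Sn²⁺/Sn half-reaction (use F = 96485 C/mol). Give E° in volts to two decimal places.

-0.14 V

E°cell = −ΔG°/(nF) = −(-297×10³)/((2)(96485)) = +1.539 V.
Since Au³⁺/Au⁺ is the cathode and Sn²⁺/Sn the anode, E°cell = E°(Au³⁺/Au⁺) − E°(Sn²⁺/Sn).
So E°(Sn²⁺/Sn) = E°(Au³⁺/Au⁺) − E°cell = (+1.40) − (+1.539) = -0.14 V.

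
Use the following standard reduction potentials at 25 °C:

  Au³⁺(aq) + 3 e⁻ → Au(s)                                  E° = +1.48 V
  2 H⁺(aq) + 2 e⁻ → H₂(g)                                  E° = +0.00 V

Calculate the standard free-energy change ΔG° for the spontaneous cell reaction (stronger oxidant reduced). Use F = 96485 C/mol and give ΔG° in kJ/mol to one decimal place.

Au³⁺/Au (E° = +1.48 V) is the cathode; H⁺/H₂ (E° = +0.00 V) is the anode, so E°cell = +1.48 V.
Balancing electrons gives n = 6 (lcm of 3 and 2).
ΔG° = −nFE° = −(6)(96485)(+1.48) = -856,787 J = -856.8 kJ/mol.

-856.8 kJ/mol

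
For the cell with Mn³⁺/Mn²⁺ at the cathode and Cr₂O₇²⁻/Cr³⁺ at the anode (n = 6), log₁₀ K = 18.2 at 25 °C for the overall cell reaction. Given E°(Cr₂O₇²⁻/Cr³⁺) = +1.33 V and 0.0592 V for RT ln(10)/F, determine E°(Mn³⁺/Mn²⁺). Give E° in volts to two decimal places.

+1.51 V

E°cell = (0.0592/n)·log K = (0.0592/6)(18.2) = +0.180 V.
Since Mn³⁺/Mn²⁺ is the cathode and Cr₂O₇²⁻/Cr³⁺ the anode, E°cell = E°(Mn³⁺/Mn²⁺) − E°(Cr₂O₇²⁻/Cr³⁺).
So E°(Mn³⁺/Mn²⁺) = E°cell + E°(Cr₂O₇²⁻/Cr³⁺) = +0.180 + (+1.33) = +1.51 V.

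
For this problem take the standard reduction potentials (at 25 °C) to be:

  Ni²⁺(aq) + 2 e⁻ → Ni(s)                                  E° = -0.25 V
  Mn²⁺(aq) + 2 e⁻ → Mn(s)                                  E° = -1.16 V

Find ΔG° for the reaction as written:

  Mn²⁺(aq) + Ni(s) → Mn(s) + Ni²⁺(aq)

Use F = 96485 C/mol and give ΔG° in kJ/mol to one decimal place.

As written, Mn²⁺/Mn is reduced (cathode) and Ni²⁺/Ni is oxidised (anode), so E°cell = (-1.16) − (-0.25) = -0.91 V.
Balancing electrons gives n = 2.
ΔG° = −nFE° = −(2)(96485)(-0.91) = 175,603 J = +175.6 kJ/mol.

+175.6 kJ/mol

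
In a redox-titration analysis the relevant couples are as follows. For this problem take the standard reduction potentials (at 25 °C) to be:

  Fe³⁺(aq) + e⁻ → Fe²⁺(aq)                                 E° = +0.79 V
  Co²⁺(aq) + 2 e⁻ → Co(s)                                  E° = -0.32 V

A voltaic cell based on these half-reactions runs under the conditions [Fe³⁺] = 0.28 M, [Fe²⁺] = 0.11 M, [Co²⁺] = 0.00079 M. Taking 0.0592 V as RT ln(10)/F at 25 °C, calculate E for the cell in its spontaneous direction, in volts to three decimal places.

Fe³⁺/Fe²⁺ is the cathode (higher E°), Co²⁺/Co the anode: E°cell = +0.79 − (-0.32) = +1.11 V, n = 2.
Overall: 2 Fe³⁺(aq) + Co(s) → 2 Fe²⁺(aq) + Co²⁺(aq)
Q = [Fe²⁺]^2·[Co²⁺] / ([Fe³⁺]^2); log Q = -3.914.
E = E° − (0.0592/n) log Q = +1.11 − (0.0592/2)(-3.914) = +1.226 V.

+1.226 V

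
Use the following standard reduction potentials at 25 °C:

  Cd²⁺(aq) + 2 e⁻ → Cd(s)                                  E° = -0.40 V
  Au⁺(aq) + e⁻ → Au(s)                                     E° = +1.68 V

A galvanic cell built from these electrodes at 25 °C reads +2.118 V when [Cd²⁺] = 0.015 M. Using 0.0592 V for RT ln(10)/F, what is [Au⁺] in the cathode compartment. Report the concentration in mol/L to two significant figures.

Au⁺/Au is the cathode, Cd²⁺/Cd the anode: E°cell = +2.08 V, n = 2.
Overall reaction: 2 Au⁺(aq) + Cd(s) → 2 Au(s) + Cd²⁺(aq); Q = [Cd²⁺]^1/[Au⁺]^2.
From E = E° − (0.0592/n) log Q: log Q = (E° − E)·n/0.0592 = (+2.08 − (+2.118))·2/0.0592 = -1.2838.
So 2·log[Au⁺] = 1·log(0.015) − log Q = -1.8239 − (-1.2838) = -0.5401; log[Au⁺] = -0.5401 / 2 = -0.2701; [Au⁺] = 10^(-0.2701) ≈ 0.54 M.

0.54 M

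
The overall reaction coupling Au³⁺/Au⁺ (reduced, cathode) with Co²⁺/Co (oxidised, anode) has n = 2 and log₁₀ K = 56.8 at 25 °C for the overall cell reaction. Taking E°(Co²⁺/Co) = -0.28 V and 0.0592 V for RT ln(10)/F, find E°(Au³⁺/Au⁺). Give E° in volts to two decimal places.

E°cell = (0.0592/n)·log K = (0.0592/2)(56.8) = +1.681 V.
Since Au³⁺/Au⁺ is the cathode and Co²⁺/Co the anode, E°cell = E°(Au³⁺/Au⁺) − E°(Co²⁺/Co).
So E°(Au³⁺/Au⁺) = E°cell + E°(Co²⁺/Co) = +1.681 + (-0.28) = +1.40 V.

+1.40 V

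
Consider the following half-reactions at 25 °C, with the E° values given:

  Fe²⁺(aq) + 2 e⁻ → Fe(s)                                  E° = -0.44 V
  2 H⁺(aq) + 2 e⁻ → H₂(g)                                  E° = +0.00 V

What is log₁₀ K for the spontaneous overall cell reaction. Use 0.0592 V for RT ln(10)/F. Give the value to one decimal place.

Cathode: H⁺/H₂; anode: Fe²⁺/Fe. E°cell = +0.44 V, n = 2.
log K = nE°cell / 0.0592 = (2)(+0.44) / 0.0592 = 14.9.

14.9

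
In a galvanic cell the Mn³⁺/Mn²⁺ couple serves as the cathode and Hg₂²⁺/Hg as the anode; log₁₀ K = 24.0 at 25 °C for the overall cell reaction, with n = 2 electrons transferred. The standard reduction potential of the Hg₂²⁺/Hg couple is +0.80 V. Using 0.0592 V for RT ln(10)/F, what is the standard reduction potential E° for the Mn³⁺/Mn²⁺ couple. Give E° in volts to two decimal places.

+1.51 V

E°cell = (0.0592/n)·log K = (0.0592/2)(24.0) = +0.710 V.
Since Mn³⁺/Mn²⁺ is the cathode and Hg₂²⁺/Hg the anode, E°cell = E°(Mn³⁺/Mn²⁺) − E°(Hg₂²⁺/Hg).
So E°(Mn³⁺/Mn²⁺) = E°cell + E°(Hg₂²⁺/Hg) = +0.710 + (+0.80) = +1.51 V.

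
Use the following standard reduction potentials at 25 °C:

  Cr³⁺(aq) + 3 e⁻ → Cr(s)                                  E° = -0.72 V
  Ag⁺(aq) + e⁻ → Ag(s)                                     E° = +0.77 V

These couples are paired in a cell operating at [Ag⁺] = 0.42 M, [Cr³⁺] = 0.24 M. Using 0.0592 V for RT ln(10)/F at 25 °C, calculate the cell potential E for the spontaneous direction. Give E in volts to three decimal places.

Ag⁺/Ag is the cathode (higher E°), Cr³⁺/Cr the anode: E°cell = +0.77 − (-0.72) = +1.49 V, n = 3.
Overall: 3 Ag⁺(aq) + Cr(s) → 3 Ag(s) + Cr³⁺(aq)
Q = [Cr³⁺] / ([Ag⁺]^3); log Q = 0.510.
E = E° − (0.0592/n) log Q = +1.49 − (0.0592/3)(0.510) = +1.480 V.

+1.480 V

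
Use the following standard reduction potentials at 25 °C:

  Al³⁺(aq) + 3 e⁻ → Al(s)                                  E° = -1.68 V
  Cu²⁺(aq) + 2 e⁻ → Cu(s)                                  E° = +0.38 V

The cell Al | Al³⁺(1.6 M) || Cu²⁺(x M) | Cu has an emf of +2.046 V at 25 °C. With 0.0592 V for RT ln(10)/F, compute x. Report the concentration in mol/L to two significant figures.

Cu²⁺/Cu is the cathode, Al³⁺/Al the anode: E°cell = +2.06 V, n = 6.
Overall reaction: 3 Cu²⁺(aq) + 2 Al(s) → 3 Cu(s) + 2 Al³⁺(aq); Q = [Al³⁺]^2/[Cu²⁺]^3.
From E = E° − (0.0592/n) log Q: log Q = (E° − E)·n/0.0592 = (+2.06 − (+2.046))·6/0.0592 = 1.4189.
So 3·log[Cu²⁺] = 2·log(1.6) − log Q = 0.4082 − (1.4189) = -1.0107; log[Cu²⁺] = -1.0107 / 3 = -0.3369; [Cu²⁺] = 10^(-0.3369) ≈ 0.46 M.

0.46 M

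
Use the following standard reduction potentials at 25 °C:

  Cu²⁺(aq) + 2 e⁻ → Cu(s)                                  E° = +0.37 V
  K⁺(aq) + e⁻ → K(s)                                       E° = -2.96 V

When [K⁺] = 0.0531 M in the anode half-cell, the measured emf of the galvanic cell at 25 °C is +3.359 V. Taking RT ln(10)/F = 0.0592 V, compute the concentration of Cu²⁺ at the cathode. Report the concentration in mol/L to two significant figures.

0.027 M

Cu²⁺/Cu is the cathode, K⁺/K the anode: E°cell = +3.33 V, n = 2.
Overall reaction: Cu²⁺(aq) + 2 K(s) → Cu(s) + 2 K⁺(aq); Q = [K⁺]^2/[Cu²⁺]^1.
From E = E° − (0.0592/n) log Q: log Q = (E° − E)·n/0.0592 = (+3.33 − (+3.359))·2/0.0592 = -0.9797.
So 1·log[Cu²⁺] = 2·log(0.0531) − log Q = -2.5498 − (-0.9797) = -1.5701; [Cu²⁺] = 10^(-1.5701) ≈ 0.027 M.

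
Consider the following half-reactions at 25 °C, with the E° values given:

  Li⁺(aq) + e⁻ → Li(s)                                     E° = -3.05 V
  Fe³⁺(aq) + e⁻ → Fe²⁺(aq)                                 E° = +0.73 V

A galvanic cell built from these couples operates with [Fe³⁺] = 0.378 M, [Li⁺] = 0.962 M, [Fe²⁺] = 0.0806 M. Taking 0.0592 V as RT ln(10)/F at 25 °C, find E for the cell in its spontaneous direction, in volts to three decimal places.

+3.821 V

Fe³⁺/Fe²⁺ is the cathode (higher E°), Li⁺/Li the anode: E°cell = +0.73 − (-3.05) = +3.78 V, n = 1.
Overall: Fe³⁺(aq) + Li(s) → Fe²⁺(aq) + Li⁺(aq)
Q = [Fe²⁺]·[Li⁺] / ([Fe³⁺]); log Q = -0.688.
E = E° − (0.0592/n) log Q = +3.78 − (0.0592/1)(-0.688) = +3.821 V.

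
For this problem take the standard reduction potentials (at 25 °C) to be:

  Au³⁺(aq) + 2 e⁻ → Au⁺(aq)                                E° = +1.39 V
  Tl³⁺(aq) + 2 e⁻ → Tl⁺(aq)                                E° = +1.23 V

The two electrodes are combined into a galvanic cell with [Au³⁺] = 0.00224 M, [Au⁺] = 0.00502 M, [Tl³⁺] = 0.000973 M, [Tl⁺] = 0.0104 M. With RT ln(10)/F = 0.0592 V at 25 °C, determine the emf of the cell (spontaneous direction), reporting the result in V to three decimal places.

Au³⁺/Au⁺ is the cathode (higher E°), Tl³⁺/Tl⁺ the anode: E°cell = +1.39 − (+1.23) = +0.16 V, n = 2.
Overall: Au³⁺(aq) + Tl⁺(aq) → Au⁺(aq) + Tl³⁺(aq)
Q = [Au⁺]·[Tl³⁺] / ([Au³⁺]·[Tl⁺]); log Q = -0.678.
E = E° − (0.0592/n) log Q = +0.16 − (0.0592/2)(-0.678) = +0.180 V.

+0.180 V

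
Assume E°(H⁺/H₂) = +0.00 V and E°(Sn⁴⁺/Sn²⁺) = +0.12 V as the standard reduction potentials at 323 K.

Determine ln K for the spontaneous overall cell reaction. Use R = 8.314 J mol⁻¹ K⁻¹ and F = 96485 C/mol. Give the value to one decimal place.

8.6

Cathode: Sn⁴⁺/Sn²⁺; anode: H⁺/H₂. E°cell = (+0.12) − (+0.00) = +0.12 V, with n = 2.
ΔG° = −nFE° = −RT ln K, so ln K = nFE°/(RT) = (2)(96485)(+0.12) / ((8.314)(323)) = 8.623.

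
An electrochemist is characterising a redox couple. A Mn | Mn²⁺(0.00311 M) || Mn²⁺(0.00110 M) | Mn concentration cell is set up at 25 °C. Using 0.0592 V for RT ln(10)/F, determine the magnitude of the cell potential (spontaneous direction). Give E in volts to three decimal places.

+0.013 V

For a concentration cell E°cell = 0. The 0.00311 M side is the cathode (reduction is favoured where [Mn²⁺] is higher).
With n = 2, E = −(0.0592/2) log([Mn²⁺]ₐₙ/[Mn²⁺]꜀ₐₜ) = −(0.0592/2) log(0.0011/0.00311) = −(0.0592/2)(-0.451) = +0.013 V.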